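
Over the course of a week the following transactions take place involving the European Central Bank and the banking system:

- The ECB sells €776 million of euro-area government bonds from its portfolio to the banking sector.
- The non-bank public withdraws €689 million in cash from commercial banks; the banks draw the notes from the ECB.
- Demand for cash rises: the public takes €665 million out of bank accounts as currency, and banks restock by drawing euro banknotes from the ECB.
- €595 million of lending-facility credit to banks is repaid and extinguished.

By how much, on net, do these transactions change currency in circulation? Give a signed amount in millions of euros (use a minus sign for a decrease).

ECB balance sheet:
  Assets:      Securities −€776M, Loans to banks −€595M
  Liabilities: Bank reserves −€2725M, Currency in circulation +€1354M
So the change in currency in circulation is +€1354 million.

+€1354 million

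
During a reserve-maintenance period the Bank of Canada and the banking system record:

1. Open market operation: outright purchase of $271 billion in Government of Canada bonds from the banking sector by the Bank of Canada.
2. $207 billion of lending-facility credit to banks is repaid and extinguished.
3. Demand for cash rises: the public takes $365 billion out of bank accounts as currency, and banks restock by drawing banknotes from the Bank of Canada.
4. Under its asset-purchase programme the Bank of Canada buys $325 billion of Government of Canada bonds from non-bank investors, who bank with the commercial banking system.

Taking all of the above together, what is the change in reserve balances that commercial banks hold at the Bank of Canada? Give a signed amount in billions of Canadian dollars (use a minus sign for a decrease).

Bank of Canada balance sheet:
  Assets:      Securities +$596B, Loans to banks −$207B
  Liabilities: Bank reserves +$24B, Currency in circulation +$365B
So the change in reserve balances that commercial banks hold at the Bank of Canada is +$24 billion.

+$24 billion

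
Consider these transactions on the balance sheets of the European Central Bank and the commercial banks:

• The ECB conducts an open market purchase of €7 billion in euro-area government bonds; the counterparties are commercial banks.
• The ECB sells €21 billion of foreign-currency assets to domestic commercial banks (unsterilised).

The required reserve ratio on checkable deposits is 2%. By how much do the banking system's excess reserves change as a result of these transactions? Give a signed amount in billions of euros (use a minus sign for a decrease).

-€14 billion

OMO purchase (from banks) €7 billion: reserves +€7B, deposits 0.
FX sale €21 billion: reserves −€21B, deposits 0.
Totals: Δreserves = −€14B, Δdeposits = 0.
Δrequired reserves = 2% × 0 = 0.
Δexcess reserves = Δreserves − Δrequired = −€14B − (0) = -€14 billion.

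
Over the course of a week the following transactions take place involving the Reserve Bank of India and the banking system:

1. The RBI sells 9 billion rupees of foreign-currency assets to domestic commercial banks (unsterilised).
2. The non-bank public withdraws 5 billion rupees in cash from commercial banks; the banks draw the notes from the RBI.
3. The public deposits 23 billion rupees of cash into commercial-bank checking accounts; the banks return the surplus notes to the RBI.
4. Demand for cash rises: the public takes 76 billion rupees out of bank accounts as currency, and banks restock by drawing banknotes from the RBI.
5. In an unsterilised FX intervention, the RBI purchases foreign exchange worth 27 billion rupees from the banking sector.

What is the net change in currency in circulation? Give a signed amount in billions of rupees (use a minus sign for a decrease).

+58 billion

RBI balance sheet:
  Assets:      Foreign assets +18B
  Liabilities: Bank reserves −40B, Currency in circulation +58B
Commercial banking system:
  Assets:      Reserves at CB −40B, Foreign assets −18B
  Liabilities: Checkable deposits −58B
So the change in currency in circulation is +58 billion.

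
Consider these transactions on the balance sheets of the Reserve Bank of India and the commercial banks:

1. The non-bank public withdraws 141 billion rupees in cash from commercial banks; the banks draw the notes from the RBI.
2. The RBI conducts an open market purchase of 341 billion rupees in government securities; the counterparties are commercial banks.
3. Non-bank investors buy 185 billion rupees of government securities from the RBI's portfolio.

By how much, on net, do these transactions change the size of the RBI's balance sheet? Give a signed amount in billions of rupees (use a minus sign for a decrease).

+156 billion

RBI balance sheet:
  Assets:      Securities +156B
  Liabilities: Bank reserves +15B, Currency in circulation +141B
Commercial banking system:
  Assets:      Reserves at CB +15B, Securities −341B
  Liabilities: Checkable deposits −326B
Change in total RBI assets = +156 billion.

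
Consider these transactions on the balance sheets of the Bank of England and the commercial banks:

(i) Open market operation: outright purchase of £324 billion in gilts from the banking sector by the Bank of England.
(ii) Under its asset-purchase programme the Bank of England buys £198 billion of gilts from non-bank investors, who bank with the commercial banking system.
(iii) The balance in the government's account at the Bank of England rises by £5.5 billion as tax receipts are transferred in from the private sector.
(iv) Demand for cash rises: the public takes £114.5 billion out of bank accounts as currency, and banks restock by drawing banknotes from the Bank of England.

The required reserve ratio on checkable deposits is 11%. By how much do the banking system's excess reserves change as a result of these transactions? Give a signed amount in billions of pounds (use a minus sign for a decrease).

+£393.42 billion

OMO purchase (from banks) £324 billion: reserves +£324B, deposits 0.
Asset purchase (from non-banks) £198 billion: reserves +£198B, deposits +£198B.
Government account inflow £5.5 billion: reserves −£5.5B, deposits −£5.5B.
Currency withdrawal £114.5 billion: reserves −£114.5B, deposits −£114.5B.
Totals: Δreserves = +£402B, Δdeposits = +£78B.
Δrequired reserves = 11% × +£78B = +£8.58B.
Δexcess reserves = Δreserves − Δrequired = +£402B − (+£8.58B) = +£393.42 billion.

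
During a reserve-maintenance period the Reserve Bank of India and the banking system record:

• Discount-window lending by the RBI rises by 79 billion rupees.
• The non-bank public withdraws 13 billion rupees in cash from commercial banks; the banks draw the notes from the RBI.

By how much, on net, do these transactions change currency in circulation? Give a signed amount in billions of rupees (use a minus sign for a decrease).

Discount-window loan 79 billion rupees: no currency enters or leaves circulation → 0.
Currency withdrawal 13 billion rupees: notes leave the central bank → +13B.
Net: 0 + 13 = +13 billion.

+13 billion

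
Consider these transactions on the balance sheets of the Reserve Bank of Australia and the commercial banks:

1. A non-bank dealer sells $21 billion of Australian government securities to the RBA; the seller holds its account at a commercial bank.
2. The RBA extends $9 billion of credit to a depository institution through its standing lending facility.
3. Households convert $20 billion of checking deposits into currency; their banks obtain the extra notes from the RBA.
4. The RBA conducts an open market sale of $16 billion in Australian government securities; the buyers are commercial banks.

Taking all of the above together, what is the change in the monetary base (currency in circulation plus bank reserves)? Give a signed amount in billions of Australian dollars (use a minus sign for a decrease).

+$14 billion

RBA balance sheet:
  Assets:      Securities +$5B, Loans to banks +$9B
  Liabilities: Bank reserves −$6B, Currency in circulation +$20B
Commercial banking system:
  Assets:      Reserves at CB −$6B, Securities +$16B
  Liabilities: Checkable deposits +$1B, Borrowings from CB +$9B
Monetary base = currency + reserves: +$20B + (−$6B) = +$14 billion.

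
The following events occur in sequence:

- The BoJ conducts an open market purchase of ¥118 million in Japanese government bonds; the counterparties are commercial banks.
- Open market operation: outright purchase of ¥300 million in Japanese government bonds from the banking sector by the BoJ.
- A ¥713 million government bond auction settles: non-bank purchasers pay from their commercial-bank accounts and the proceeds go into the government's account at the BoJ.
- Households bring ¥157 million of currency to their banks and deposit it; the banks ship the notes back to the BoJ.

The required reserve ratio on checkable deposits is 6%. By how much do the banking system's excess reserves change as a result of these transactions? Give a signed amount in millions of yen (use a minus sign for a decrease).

OMO purchase (from banks) ¥118 million: reserves +¥118M, deposits 0.
OMO purchase (from banks) ¥300 million: reserves +¥300M, deposits 0.
Government account inflow ¥713 million: reserves −¥713M, deposits −¥713M.
Currency deposit ¥157 million: reserves +¥157M, deposits +¥157M.
Totals: Δreserves = −¥138M, Δdeposits = −¥556M.
Δrequired reserves = 6% × −¥556M = −¥33.36M.
Δexcess reserves = Δreserves − Δrequired = −¥138M − (−¥33.36M) = -¥104.64 million.

-¥104.64 million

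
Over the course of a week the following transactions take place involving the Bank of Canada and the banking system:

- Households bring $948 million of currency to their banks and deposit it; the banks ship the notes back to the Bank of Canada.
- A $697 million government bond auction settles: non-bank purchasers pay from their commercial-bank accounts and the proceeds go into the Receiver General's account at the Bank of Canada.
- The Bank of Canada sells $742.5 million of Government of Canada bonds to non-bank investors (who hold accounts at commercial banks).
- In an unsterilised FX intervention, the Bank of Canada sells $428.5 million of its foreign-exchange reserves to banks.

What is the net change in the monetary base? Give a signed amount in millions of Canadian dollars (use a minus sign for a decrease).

-$1868 million

Bank of Canada balance sheet:
  Assets:      Securities −$742.5M, Foreign assets −$428.5M
  Liabilities: Bank reserves −$920M, Currency in circulation −$948M, Government deposits +$697M
Monetary base = currency + reserves: −$948M + (−$920M) = -$1868 million.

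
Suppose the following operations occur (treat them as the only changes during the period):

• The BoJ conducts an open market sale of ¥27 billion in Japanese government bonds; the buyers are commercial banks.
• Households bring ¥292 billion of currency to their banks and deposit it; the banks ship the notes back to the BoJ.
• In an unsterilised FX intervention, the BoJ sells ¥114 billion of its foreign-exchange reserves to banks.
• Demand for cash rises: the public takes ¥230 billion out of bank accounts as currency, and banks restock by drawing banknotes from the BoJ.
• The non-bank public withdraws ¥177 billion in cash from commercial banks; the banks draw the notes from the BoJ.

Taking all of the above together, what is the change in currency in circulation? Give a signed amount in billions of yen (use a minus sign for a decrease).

+¥115 billion

BoJ balance sheet:
  Assets:      Securities −¥27B, Foreign assets −¥114B
  Liabilities: Bank reserves −¥256B, Currency in circulation +¥115B
Commercial banking system:
  Assets:      Reserves at CB −¥256B, Securities +¥27B, Foreign assets +¥114B
  Liabilities: Checkable deposits −¥115B
So the change in currency in circulation is +¥115 billion.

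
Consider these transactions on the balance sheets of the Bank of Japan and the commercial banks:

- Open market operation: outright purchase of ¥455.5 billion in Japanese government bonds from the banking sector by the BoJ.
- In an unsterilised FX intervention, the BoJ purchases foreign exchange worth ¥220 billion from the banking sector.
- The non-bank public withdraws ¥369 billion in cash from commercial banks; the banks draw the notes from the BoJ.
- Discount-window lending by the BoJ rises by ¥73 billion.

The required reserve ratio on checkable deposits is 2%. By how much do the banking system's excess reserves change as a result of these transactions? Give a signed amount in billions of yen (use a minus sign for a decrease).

+¥386.88 billion

OMO purchase (from banks) ¥455.5 billion: reserves +¥455.5B, deposits 0.
FX purchase ¥220 billion: reserves +¥220B, deposits 0.
Currency withdrawal ¥369 billion: reserves −¥369B, deposits −¥369B.
Discount-window loan ¥73 billion: reserves +¥73B, deposits 0.
Totals: Δreserves = +¥379.5B, Δdeposits = −¥369B.
Δrequired reserves = 2% × −¥369B = −¥7.38B.
Δexcess reserves = Δreserves − Δrequired = +¥379.5B − (−¥7.38B) = +¥386.88 billion.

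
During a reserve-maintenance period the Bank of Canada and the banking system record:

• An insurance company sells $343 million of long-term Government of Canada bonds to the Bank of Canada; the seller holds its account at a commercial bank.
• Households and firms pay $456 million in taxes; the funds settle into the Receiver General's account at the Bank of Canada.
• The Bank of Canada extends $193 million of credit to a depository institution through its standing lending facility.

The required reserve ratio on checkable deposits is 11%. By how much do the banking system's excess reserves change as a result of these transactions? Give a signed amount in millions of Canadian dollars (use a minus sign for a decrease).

Asset purchase (from non-banks) $343 million: reserves +$343M, deposits +$343M.
Government account inflow $456 million: reserves −$456M, deposits −$456M.
Discount-window loan $193 million: reserves +$193M, deposits 0.
Totals: Δreserves = +$80M, Δdeposits = −$113M.
Δrequired reserves = 11% × −$113M = −$12.43M.
Δexcess reserves = Δreserves − Δrequired = +$80M − (−$12.43M) = +$92.43 million.

+$92.43 million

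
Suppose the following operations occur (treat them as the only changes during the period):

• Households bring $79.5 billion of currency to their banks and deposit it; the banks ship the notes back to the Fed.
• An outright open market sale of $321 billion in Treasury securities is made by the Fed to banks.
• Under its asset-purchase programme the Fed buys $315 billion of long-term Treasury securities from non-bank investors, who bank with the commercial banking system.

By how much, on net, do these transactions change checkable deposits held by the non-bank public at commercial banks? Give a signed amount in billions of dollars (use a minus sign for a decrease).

Currency deposit $79.5 billion: non-bank counterparties' bank balances rise → +$79.5B.
OMO sale (to banks) $321 billion: the counterparty is a bank, so public deposits are unchanged → 0.
Asset purchase (from non-banks) $315 billion: non-bank counterparties' bank balances rise → +$315B.
Net: 79.5 + 0 + 315 = +$394.5 billion.

+$394.5 billion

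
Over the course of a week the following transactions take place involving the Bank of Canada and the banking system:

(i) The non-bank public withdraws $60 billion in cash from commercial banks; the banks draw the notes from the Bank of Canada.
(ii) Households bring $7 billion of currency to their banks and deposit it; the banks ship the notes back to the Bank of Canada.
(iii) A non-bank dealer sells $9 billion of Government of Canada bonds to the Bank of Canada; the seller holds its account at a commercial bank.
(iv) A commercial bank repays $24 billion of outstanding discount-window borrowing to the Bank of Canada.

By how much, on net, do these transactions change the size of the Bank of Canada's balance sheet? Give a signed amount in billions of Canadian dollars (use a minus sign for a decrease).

-$15 billion

Currency withdrawal $60 billion: only the composition of liabilities changes → 0.
Currency deposit $7 billion: only the composition of liabilities changes → 0.
Asset purchase (from non-banks) $9 billion: a Bank of Canada asset is acquired → +$9B.
Discount-window repayment $24 billion: a Bank of Canada asset is shed → −$24B.
Net: 0 + 0 + 9 − 24 = -$15 billion.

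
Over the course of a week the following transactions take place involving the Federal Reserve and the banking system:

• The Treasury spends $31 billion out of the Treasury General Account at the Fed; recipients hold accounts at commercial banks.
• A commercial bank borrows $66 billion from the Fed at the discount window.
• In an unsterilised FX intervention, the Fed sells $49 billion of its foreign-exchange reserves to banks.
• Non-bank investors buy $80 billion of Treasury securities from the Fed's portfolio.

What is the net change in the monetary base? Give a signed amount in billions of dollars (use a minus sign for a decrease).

Government spending $31 billion: a non-base liability converts back to reserves → +$31B.
Discount-window loan $66 billion: Fed balance sheet expands → +$66B.
FX sale $49 billion: Fed balance sheet contracts → −$49B.
Asset sale (to non-banks) $80 billion: Fed balance sheet contracts → −$80B.
Net: 31 + 66 − 49 − 80 = -$32 billion.

-$32 billion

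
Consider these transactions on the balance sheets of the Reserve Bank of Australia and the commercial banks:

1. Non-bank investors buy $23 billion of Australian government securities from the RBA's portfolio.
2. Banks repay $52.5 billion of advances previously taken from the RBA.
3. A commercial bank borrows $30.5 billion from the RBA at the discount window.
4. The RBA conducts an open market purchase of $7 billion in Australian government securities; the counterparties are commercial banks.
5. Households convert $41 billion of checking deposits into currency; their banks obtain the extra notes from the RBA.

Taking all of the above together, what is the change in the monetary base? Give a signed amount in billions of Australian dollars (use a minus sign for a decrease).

Asset sale (to non-banks) $23 billion: RBA balance sheet contracts → −$23B.
Discount-window repayment $52.5 billion: RBA balance sheet contracts → −$52.5B.
Discount-window loan $30.5 billion: RBA balance sheet expands → +$30.5B.
OMO purchase (from banks) $7 billion: RBA balance sheet expands → +$7B.
Currency withdrawal $41 billion: just a shift between currency and reserves — both are base money → 0.
Net: −23 − 52.5 + 30.5 + 7 + 0 = -$38 billion.

-$38 billion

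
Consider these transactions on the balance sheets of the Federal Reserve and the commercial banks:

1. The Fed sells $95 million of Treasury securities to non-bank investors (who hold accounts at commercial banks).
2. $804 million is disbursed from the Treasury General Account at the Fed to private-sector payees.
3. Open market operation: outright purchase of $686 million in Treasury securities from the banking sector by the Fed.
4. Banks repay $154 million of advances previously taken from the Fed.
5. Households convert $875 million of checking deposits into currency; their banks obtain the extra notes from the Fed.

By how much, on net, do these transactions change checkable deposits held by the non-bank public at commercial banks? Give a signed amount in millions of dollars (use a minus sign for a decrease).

-$166 million

Asset sale (to non-banks) $95 million: non-bank counterparties' bank balances fall → −$95M.
Government spending $804 million: non-bank counterparties' bank balances rise → +$804M.
OMO purchase (from banks) $686 million: the counterparty is a bank, so public deposits are unchanged → 0.
Discount-window repayment $154 million: the counterparty is a bank, so public deposits are unchanged → 0.
Currency withdrawal $875 million: non-bank counterparties' bank balances fall → −$875M.
Net: −95 + 804 + 0 + 0 − 875 = -$166 million.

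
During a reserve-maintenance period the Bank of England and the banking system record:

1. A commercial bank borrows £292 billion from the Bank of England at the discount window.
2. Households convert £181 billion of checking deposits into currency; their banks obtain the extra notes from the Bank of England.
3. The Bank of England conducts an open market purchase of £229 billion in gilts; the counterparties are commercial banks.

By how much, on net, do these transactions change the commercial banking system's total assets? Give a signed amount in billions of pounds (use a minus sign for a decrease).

Discount-window loan £292 billion: bank balance sheets expand → +£292B.
Currency withdrawal £181 billion: bank balance sheets shrink → −£181B.
OMO purchase (from banks) £229 billion: just an asset swap on bank balance sheets → 0.
Net: 292 − 181 + 0 = +£111 billion.

+£111 billion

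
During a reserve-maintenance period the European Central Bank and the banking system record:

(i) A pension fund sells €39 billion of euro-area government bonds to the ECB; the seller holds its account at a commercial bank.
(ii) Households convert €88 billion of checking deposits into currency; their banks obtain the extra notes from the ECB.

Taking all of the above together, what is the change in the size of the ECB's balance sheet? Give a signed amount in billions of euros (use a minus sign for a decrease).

Asset purchase (from non-banks) €39 billion: an ECB asset is acquired → +€39B.
Currency withdrawal €88 billion: only the composition of liabilities changes → 0.
Net: 39 + 0 = +€39 billion.

+€39 billion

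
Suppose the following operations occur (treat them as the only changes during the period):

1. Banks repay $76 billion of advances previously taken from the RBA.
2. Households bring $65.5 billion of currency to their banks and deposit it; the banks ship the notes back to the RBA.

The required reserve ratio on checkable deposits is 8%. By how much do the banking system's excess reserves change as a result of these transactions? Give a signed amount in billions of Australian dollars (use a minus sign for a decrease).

Discount-window repayment $76 billion: reserves −$76B, deposits 0.
Currency deposit $65.5 billion: reserves +$65.5B, deposits +$65.5B.
Totals: Δreserves = −$10.5B, Δdeposits = +$65.5B.
Δrequired reserves = 8% × +$65.5B = +$5.24B.
Δexcess reserves = Δreserves − Δrequired = −$10.5B − (+$5.24B) = -$15.74 billion.

-$15.74 billion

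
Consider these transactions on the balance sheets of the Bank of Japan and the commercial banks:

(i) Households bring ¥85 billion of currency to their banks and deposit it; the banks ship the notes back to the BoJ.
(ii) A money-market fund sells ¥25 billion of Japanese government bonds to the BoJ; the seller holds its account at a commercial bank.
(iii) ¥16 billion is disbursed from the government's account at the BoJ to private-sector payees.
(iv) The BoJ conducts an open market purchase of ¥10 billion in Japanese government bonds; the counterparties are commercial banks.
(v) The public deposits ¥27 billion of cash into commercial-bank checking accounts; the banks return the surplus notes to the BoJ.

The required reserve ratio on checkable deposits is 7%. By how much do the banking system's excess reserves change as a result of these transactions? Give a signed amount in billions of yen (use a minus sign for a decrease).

Currency deposit ¥85 billion: reserves +¥85B, deposits +¥85B.
Asset purchase (from non-banks) ¥25 billion: reserves +¥25B, deposits +¥25B.
Government spending ¥16 billion: reserves +¥16B, deposits +¥16B.
OMO purchase (from banks) ¥10 billion: reserves +¥10B, deposits 0.
Currency deposit ¥27 billion: reserves +¥27B, deposits +¥27B.
Totals: Δreserves = +¥163B, Δdeposits = +¥153B.
Δrequired reserves = 7% × +¥153B = +¥10.71B.
Δexcess reserves = Δreserves − Δrequired = +¥163B − (+¥10.71B) = +¥152.29 billion.

+¥152.29 billion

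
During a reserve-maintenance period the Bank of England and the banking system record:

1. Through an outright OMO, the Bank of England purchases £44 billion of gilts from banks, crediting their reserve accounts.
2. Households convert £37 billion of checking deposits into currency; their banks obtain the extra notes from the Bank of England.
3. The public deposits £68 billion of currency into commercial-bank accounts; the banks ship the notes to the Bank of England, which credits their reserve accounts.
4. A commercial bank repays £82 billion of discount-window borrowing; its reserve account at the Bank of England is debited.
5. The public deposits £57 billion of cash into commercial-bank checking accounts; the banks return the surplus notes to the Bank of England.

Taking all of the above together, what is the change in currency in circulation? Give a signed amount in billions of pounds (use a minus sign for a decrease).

Bank of England balance sheet:
  Assets:      Securities +£44B, Loans to banks −£82B
  Liabilities: Bank reserves +£50B, Currency in circulation −£88B
Commercial banking system:
  Assets:      Reserves at CB +£50B, Securities −£44B
  Liabilities: Checkable deposits +£88B, Borrowings from CB −£82B
So the change in currency in circulation is -£88 billion.

-£88 billion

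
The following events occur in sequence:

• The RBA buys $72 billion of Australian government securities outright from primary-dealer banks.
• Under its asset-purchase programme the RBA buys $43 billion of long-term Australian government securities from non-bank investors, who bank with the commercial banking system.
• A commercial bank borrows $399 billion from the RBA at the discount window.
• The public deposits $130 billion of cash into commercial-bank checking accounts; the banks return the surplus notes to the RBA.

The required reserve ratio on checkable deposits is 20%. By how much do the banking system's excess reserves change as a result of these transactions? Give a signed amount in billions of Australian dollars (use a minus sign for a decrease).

OMO purchase (from banks) $72 billion: reserves +$72B, deposits 0.
Asset purchase (from non-banks) $43 billion: reserves +$43B, deposits +$43B.
Discount-window loan $399 billion: reserves +$399B, deposits 0.
Currency deposit $130 billion: reserves +$130B, deposits +$130B.
Totals: Δreserves = +$644B, Δdeposits = +$173B.
Δrequired reserves = 20% × +$173B = +$34.6B.
Δexcess reserves = Δreserves − Δrequired = +$644B − (+$34.6B) = +$609.4 billion.

+$609.4 billion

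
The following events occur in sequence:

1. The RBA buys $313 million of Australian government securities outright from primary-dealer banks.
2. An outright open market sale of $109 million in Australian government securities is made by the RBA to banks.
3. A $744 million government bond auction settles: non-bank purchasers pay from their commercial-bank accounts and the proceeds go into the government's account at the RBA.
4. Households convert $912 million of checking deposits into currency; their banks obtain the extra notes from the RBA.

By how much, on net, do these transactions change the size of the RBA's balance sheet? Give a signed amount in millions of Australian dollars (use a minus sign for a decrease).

+$204 million

RBA balance sheet:
  Assets:      Securities +$204M
  Liabilities: Bank reserves −$1452M, Currency in circulation +$912M, Government deposits +$744M
Commercial banking system:
  Assets:      Reserves at CB −$1452M, Securities −$204M
  Liabilities: Checkable deposits −$1656M
Change in total RBA assets = +$204 million.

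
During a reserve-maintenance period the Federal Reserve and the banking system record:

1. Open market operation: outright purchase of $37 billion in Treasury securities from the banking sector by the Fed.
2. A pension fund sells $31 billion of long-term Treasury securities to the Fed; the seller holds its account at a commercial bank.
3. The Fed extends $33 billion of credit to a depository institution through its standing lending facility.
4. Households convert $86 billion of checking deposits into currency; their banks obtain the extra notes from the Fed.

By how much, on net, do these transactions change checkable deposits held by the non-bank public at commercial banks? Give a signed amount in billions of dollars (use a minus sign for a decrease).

-$55 billion

Fed balance sheet:
  Assets:      Securities +$68B, Loans to banks +$33B
  Liabilities: Bank reserves +$15B, Currency in circulation +$86B
Commercial banking system:
  Assets:      Reserves at CB +$15B, Securities −$37B
  Liabilities: Checkable deposits −$55B, Borrowings from CB +$33B
So the change in checkable deposits held by the non-bank public at commercial banks is -$55 billion.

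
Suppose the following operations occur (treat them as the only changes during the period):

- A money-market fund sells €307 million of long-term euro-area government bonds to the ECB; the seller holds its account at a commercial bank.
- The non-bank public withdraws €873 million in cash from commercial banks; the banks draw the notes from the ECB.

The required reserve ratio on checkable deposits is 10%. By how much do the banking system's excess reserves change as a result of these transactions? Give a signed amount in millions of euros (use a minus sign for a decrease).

-€509.4 million

Asset purchase (from non-banks) €307 million: reserves +€307M, deposits +€307M.
Currency withdrawal €873 million: reserves −€873M, deposits −€873M.
Totals: Δreserves = −€566M, Δdeposits = −€566M.
Δrequired reserves = 10% × −€566M = −€56.6M.
Δexcess reserves = Δreserves − Δrequired = −€566M − (−€56.6M) = -€509.4 million.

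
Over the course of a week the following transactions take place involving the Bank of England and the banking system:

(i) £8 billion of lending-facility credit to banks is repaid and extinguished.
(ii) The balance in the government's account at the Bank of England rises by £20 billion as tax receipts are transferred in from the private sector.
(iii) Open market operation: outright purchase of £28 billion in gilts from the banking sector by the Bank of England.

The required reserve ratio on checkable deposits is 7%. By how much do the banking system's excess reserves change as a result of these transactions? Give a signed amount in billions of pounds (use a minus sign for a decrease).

Discount-window repayment £8 billion: reserves −£8B, deposits 0.
Government account inflow £20 billion: reserves −£20B, deposits −£20B.
OMO purchase (from banks) £28 billion: reserves +£28B, deposits 0.
Totals: Δreserves = 0, Δdeposits = −£20B.
Δrequired reserves = 7% × −£20B = −£1.4B.
Δexcess reserves = Δreserves − Δrequired = 0 − (−£1.4B) = +£1.4 billion.

+£1.4 billion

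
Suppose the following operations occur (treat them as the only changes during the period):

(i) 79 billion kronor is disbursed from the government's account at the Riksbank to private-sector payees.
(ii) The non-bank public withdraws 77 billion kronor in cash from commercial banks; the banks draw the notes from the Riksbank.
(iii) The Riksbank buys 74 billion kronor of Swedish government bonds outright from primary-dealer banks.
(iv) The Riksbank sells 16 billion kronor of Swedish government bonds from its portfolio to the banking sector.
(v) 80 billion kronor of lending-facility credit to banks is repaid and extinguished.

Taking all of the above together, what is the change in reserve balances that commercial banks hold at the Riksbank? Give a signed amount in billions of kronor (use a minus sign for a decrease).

Riksbank balance sheet:
  Assets:      Securities +58B, Loans to banks −80B
  Liabilities: Bank reserves −20B, Currency in circulation +77B, Government deposits −79B
So the change in reserve balances that commercial banks hold at the Riksbank is -20 billion.

-20 billion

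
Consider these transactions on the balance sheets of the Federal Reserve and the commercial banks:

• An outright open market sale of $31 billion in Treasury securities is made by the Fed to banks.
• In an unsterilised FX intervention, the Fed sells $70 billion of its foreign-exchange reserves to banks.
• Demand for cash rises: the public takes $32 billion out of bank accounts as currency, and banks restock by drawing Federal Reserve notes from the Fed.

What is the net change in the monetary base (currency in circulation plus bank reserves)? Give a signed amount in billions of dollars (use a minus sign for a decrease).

OMO sale (to banks) $31 billion: Fed balance sheet contracts → −$31B.
FX sale $70 billion: Fed balance sheet contracts → −$70B.
Currency withdrawal $32 billion: just a shift between currency and reserves — both are base money → 0.
Net: −31 − 70 + 0 = -$101 billion.

-$101 billion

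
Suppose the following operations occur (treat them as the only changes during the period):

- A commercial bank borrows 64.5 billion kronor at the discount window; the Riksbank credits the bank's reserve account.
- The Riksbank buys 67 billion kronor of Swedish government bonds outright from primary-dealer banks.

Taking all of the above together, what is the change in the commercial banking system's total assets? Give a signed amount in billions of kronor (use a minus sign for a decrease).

+64.5 billion

Riksbank balance sheet:
  Assets:      Securities +67B, Loans to banks +64.5B
  Liabilities: Bank reserves +131.5B
Commercial banking system:
  Assets:      Reserves at CB +131.5B, Securities −67B
  Liabilities: Borrowings from CB +64.5B
Change in total bank assets = +64.5 billion.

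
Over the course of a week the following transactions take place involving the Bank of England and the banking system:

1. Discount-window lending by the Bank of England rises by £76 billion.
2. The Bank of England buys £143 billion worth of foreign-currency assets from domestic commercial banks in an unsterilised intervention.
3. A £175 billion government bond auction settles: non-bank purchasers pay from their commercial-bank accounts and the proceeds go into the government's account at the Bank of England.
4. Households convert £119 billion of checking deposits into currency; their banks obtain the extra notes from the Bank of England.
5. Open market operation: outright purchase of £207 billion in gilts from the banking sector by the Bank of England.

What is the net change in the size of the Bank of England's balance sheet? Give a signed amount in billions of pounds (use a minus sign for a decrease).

+£426 billion

Discount-window loan £76 billion: a Bank of England asset is acquired → +£76B.
FX purchase £143 billion: a Bank of England asset is acquired → +£143B.
Government account inflow £175 billion: only the composition of liabilities changes → 0.
Currency withdrawal £119 billion: only the composition of liabilities changes → 0.
OMO purchase (from banks) £207 billion: a Bank of England asset is acquired → +£207B.
Net: 76 + 143 + 0 + 0 + 207 = +£426 billion.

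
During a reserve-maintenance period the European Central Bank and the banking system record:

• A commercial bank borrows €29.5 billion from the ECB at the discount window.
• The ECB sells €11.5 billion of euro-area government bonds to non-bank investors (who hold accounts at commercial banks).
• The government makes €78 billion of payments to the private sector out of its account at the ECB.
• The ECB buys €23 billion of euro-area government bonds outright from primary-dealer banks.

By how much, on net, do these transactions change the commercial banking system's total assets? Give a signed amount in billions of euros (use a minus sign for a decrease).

+€96 billion

ECB balance sheet:
  Assets:      Securities +€11.5B, Loans to banks +€29.5B
  Liabilities: Bank reserves +€119B, Government deposits −€78B
Commercial banking system:
  Assets:      Reserves at CB +€119B, Securities −€23B
  Liabilities: Checkable deposits +€66.5B, Borrowings from CB +€29.5B
Change in total bank assets = +€96 billion.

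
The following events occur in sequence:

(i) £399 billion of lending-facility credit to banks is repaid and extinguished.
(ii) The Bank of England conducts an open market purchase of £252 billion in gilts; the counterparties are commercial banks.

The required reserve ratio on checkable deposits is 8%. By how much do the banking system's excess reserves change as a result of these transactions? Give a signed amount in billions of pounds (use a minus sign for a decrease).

-£147 billion

Discount-window repayment £399 billion: reserves −£399B, deposits 0.
OMO purchase (from banks) £252 billion: reserves +£252B, deposits 0.
Totals: Δreserves = −£147B, Δdeposits = 0.
Δrequired reserves = 8% × 0 = 0.
Δexcess reserves = Δreserves − Δrequired = −£147B − (0) = -£147 billion.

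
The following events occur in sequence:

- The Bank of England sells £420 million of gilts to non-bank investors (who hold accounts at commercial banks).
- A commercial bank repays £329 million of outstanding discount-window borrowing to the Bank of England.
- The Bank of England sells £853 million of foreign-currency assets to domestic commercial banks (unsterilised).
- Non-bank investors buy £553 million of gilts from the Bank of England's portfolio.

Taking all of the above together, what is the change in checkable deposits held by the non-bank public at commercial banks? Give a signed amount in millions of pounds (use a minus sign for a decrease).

-£973 million

Bank of England balance sheet:
  Assets:      Securities −£973M, Loans to banks −£329M, Foreign assets −£853M
  Liabilities: Bank reserves −£2155M
Commercial banking system:
  Assets:      Reserves at CB −£2155M, Foreign assets +£853M
  Liabilities: Checkable deposits −£973M, Borrowings from CB −£329M
So the change in checkable deposits held by the non-bank public at commercial banks is -£973 million.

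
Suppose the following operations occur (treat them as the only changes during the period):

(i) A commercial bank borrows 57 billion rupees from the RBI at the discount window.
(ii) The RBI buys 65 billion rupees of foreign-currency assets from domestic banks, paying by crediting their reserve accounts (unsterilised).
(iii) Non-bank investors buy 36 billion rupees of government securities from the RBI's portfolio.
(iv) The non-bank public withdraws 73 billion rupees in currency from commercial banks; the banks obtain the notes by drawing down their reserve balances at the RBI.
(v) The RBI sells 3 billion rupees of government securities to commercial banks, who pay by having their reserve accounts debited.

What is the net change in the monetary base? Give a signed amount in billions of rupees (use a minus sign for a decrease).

Discount-window loan 57 billion rupees: RBI balance sheet expands → +57B.
FX purchase 65 billion rupees: RBI balance sheet expands → +65B.
Asset sale (to non-banks) 36 billion rupees: RBI balance sheet contracts → −36B.
Currency withdrawal 73 billion rupees: just a shift between currency and reserves — both are base money → 0.
OMO sale (to banks) 3 billion rupees: RBI balance sheet contracts → −3B.
Net: 57 + 65 − 36 + 0 − 3 = +83 billion.

+83 billion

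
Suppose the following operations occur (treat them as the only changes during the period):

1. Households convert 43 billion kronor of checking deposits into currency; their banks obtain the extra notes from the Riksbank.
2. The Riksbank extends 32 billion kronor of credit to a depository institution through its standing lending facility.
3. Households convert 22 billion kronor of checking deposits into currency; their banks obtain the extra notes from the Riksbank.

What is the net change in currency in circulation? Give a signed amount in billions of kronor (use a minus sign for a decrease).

+65 billion

Currency withdrawal 43 billion kronor: notes leave the central bank → +43B.
Discount-window loan 32 billion kronor: no currency enters or leaves circulation → 0.
Currency withdrawal 22 billion kronor: notes leave the central bank → +22B.
Net: 43 + 0 + 22 = +65 billion.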